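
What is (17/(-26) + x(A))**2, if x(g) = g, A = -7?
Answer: 39601/676 ≈ 58.581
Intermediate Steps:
(17/(-26) + x(A))**2 = (17/(-26) - 7)**2 = (17*(-1/26) - 7)**2 = (-17/26 - 7)**2 = (-199/26)**2 = 39601/676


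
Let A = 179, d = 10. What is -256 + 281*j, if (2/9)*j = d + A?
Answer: 477469/2 ≈ 2.3873e+5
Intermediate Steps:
j = 1701/2 (j = 9*(10 + 179)/2 = (9/2)*189 = 1701/2 ≈ 850.50)
-256 + 281*j = -256 + 281*(1701/2) = -256 + 477981/2 = 477469/2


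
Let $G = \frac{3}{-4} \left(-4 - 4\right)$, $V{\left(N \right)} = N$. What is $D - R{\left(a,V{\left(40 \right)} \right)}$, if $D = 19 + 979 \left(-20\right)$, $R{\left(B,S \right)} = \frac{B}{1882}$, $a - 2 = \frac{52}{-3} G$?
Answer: $- \frac{18406850}{941} \approx -19561.0$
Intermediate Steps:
$G = 6$ ($G = 3 \left(- \frac{1}{4}\right) \left(-8\right) = \left(- \frac{3}{4}\right) \left(-8\right) = 6$)
$a = -102$ ($a = 2 + \frac{52}{-3} \cdot 6 = 2 + 52 \left(- \frac{1}{3}\right) 6 = 2 - 104 = -102$)
$R{\left(B,S \right)} = \frac{B}{1882}$ ($R{\left(B,S \right)} = B \frac{1}{1882} = \frac{B}{1882}$)
$D = -19561$ ($D = 19 - 19580 = -19561$)
$D - R{\left(a,V{\left(40 \right)} \right)} = -19561 - \frac{1}{1882} \left(-102\right) = -19561 - - \frac{51}{941} = -19561 + \frac{51}{941} = - \frac{18406850}{941}$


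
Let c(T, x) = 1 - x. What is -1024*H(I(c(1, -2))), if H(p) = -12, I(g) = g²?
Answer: 12288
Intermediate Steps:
-1024*H(I(c(1, -2))) = -1024*(-12) = 12288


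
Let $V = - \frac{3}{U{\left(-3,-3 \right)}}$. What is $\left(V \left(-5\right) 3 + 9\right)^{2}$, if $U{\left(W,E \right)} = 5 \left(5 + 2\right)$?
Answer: $\frac{5184}{49} \approx 105.8$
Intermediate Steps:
$U{\left(W,E \right)} = 35$ ($U{\left(W,E \right)} = 5 \cdot 7 = 35$)
$V = - \frac{3}{35} \approx -0.085714$
$\left(V \left(-5\right) 3 + 9\right)^{2} = \left(\left(- \frac{3}{35}\right) \left(-5\right) 3 + 9\right)^{2} = \left(\frac{3}{7} \cdot 3 + 9\right)^{2} = \left(\frac{9}{7} + 9\right)^{2} = \left(\frac{72}{7}\right)^{2} = \frac{5184}{49}$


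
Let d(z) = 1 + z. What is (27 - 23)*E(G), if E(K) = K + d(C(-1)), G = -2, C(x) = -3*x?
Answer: 8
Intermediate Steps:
E(K) = 4 + K (E(K) = K + (1 - 3*(-1)) = K + (1 + 3) = K + 4 = 4 + K)
(27 - 23)*E(G) = (27 - 23)*(4 - 2) = 4*2 = 8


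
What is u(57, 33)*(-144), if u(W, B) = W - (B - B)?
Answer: -8208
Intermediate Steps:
u(W, B) = W (u(W, B) = W - 1*0 = W + 0 = W)
u(57, 33)*(-144) = 57*(-144) = -8208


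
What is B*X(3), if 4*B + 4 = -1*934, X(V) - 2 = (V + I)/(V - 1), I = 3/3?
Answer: -938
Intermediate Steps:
I = 1 (I = 3*(⅓) = 1)
X(V) = 2 + (1 + V)/(-1 + V) (X(V) = 2 + (V + 1)/(V - 1) = 2 + (1 + V)/(-1 + V))
B = -469/2 (B = -1 + (-1*934)/4 = -1 + (¼)*(-934) = -1 - 467/2 = -469/2 ≈ -234.50)
B*X(3) = -469*(-1 + 3*3)/(2*(-1 + 3)) = -469*(-1 + 9)/(2*2) = -469*8/4 = -469/2*4 = -938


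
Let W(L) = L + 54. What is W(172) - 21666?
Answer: -21440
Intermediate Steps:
W(L) = 54 + L
W(172) - 21666 = (54 + 172) - 21666 = 226 - 21666 = -21440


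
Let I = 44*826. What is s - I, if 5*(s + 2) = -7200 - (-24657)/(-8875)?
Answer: -1676778407/44375 ≈ -37787.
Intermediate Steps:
I = 36344
s = -64013407/44375 (s = -2 + (-7200 - (-24657)/(-8875))/5 = -2 + (-7200 - (-24657)*(-1)/8875)/5 = -2 + (-7200 - 1*24657/8875)/5 = -2 + (-7200 - 24657/8875)/5 = -2 + (⅕)*(-63924657/8875) = -2 - 63924657/44375 = -64013407/44375 ≈ -1442.6)
s - I = -64013407/44375 - 1*36344 = -64013407/44375 - 36344 = -1676778407/44375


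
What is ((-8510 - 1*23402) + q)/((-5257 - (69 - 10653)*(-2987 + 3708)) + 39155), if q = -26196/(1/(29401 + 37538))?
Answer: -876782978/3832481 ≈ -228.78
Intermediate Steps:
q = -1753534044 (q = -26196/(1/66939) = -26196/1/66939 = -26196*66939 = -1753534044)
((-8510 - 1*23402) + q)/((-5257 - (69 - 10653)*(-2987 + 3708)) + 39155) = ((-8510 - 1*23402) - 1753534044)/((-5257 - (69 - 10653)*(-2987 + 3708)) + 39155) = ((-8510 - 23402) - 1753534044)/((-5257 - (-10584)*721) + 39155) = (-31912 - 1753534044)/((-5257 - 1*(-7631064)) + 39155) = -1753565956/((-5257 + 7631064) + 39155) = -1753565956/(7625807 + 39155) = -1753565956/7664962 = -1753565956*1/7664962 = -876782978/3832481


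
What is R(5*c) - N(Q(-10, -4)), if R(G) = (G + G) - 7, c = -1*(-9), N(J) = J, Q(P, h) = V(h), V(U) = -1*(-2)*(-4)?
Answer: 91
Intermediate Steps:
V(U) = -8 (V(U) = 2*(-4) = -8)
Q(P, h) = -8
c = 9
R(G) = -7 + 2*G (R(G) = 2*G - 7 = -7 + 2*G)
R(5*c) - N(Q(-10, -4)) = (-7 + 2*(5*9)) - 1*(-8) = (-7 + 2*45) + 8 = (-7 + 90) + 8 = 83 + 8 = 91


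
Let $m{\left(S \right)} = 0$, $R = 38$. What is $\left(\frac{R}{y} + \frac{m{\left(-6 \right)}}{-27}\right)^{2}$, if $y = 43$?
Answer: $\frac{1444}{1849} \approx 0.78096$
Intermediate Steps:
$\left(\frac{R}{y} + \frac{m{\left(-6 \right)}}{-27}\right)^{2} = \left(\frac{38}{43} + \frac{0}{-27}\right)^{2} = \left(38 \cdot \frac{1}{43} + 0 \left(- \frac{1}{27}\right)\right)^{2} = \left(\frac{38}{43} + 0\right)^{2} = \left(\frac{38}{43}\right)^{2} = \frac{1444}{1849}$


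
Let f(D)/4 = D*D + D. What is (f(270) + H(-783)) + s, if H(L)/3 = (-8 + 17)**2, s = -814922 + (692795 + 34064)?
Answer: 204860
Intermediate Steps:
f(D) = 4*D + 4*D**2 (f(D) = 4*(D*D + D) = 4*(D**2 + D) = 4*(D + D**2) = 4*D + 4*D**2)
s = -88063 (s = -814922 + 726859 = -88063)
H(L) = 243 (H(L) = 3*(-8 + 17)**2 = 3*9**2 = 3*81 = 243)
(f(270) + H(-783)) + s = (4*270*(1 + 270) + 243) - 88063 = (4*270*271 + 243) - 88063 = (292680 + 243) - 88063 = 292923 - 88063 = 204860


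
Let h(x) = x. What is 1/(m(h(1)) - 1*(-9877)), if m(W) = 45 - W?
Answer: 1/9921 ≈ 0.00010080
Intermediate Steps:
1/(m(h(1)) - 1*(-9877)) = 1/((45 - 1*1) - 1*(-9877)) = 1/((45 - 1) + 9877) = 1/(44 + 9877) = 1/9921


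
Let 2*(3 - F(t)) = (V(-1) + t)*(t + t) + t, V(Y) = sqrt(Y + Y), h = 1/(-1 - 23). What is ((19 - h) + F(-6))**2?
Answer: 27697/576 - 263*I*sqrt(2)/2 ≈ 48.085 - 185.97*I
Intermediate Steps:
h = -1/24 (h = 1/(-24) = -1/24 ≈ -0.041667)
V(Y) = sqrt(2)*sqrt(Y) (V(Y) = sqrt(2*Y) = sqrt(2)*sqrt(Y))
F(t) = 3 - t/2 - t*(t + I*sqrt(2)) (F(t) = 3 - ((sqrt(2)*sqrt(-1) + t)*(t + t) + t)/2 = 3 - ((sqrt(2)*I + t)*(2*t) + t)/2 = 3 - ((I*sqrt(2) + t)*(2*t) + t)/2 = 3 - ((t + I*sqrt(2))*(2*t) + t)/2 = 3 - (2*t*(t + I*sqrt(2)) + t)/2 = 3 - (t + 2*t*(t + I*sqrt(2)))/2 = 3 + (-t/2 - t*(t + I*sqrt(2))) = 3 - t/2 - t*(t + I*sqrt(2)))
((19 - h) + F(-6))**2 = ((19 - 1*(-1/24)) + (3 - 1*(-6)**2 - 1/2*(-6) - 1*I*(-6)*sqrt(2)))**2 = ((19 + 1/24) + (3 - 1*36 + 3 + 6*I*sqrt(2)))**2 = (457/24 + (3 - 36 + 3 + 6*I*sqrt(2)))**2 = (457/24 + (-30 + 6*I*sqrt(2)))**2 = (-263/24 + 6*I*sqrt(2))**2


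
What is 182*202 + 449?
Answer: 37213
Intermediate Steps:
182*202 + 449 = 36764 + 449 = 37213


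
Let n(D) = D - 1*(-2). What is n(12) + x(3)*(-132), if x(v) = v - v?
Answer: 14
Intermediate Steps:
x(v) = 0
n(D) = 2 + D (n(D) = D + 2 = 2 + D)
n(12) + x(3)*(-132) = (2 + 12) + 0*(-132) = 14 + 0 = 14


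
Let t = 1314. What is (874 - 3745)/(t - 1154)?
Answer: -2871/160 ≈ -17.944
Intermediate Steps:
(874 - 3745)/(t - 1154) = (874 - 3745)/(1314 - 1154) = -2871/160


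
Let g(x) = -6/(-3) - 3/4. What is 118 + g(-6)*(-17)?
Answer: 387/4 ≈ 96.750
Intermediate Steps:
g(x) = 5/4 (g(x) = -6*(-1/3) - 3*1/4 = 2 - 3/4 = 5/4)
118 + g(-6)*(-17) = 118 + (5/4)*(-17) = 118 - 85/4 = 387/4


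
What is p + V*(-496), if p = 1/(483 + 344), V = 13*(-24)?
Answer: 127979905/827 ≈ 1.5475e+5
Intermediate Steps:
V = -312
p = 1/827 ≈ 0.0012092
p + V*(-496) = 1/827 - 312*(-496) = 1/827 + 154752 = 127979905/827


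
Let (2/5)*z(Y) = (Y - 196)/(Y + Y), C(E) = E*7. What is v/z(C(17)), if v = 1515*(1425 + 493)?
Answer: -39518472/11 ≈ -3.5926e+6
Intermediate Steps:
C(E) = 7*E
z(Y) = 5*(-196 + Y)/(4*Y) (z(Y) = 5*((Y - 196)/(Y + Y))/2 = 5*((-196 + Y)/((2*Y)))/2 = 5*((-196 + Y)*(1/(2*Y)))/2 = 5*((-196 + Y)/(2*Y))/2 = 5*(-196 + Y)/(4*Y))
v = 2905770 (v = 1515*1918 = 2905770)
v/z(C(17)) = 2905770/(5/4 - 245/(7*17)) = 2905770/(5/4 - 245/119) = 2905770/(5/4 - 245*1/119) = 2905770/(5/4 - 35/17) = 2905770/(-55/68) = 2905770*(-68/55) = -39518472/11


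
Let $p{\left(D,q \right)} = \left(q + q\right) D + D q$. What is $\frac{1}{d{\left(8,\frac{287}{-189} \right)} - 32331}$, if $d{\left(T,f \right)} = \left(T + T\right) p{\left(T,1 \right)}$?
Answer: $- \frac{1}{31947} \approx -3.1302 \cdot 10^{-5}$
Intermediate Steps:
$p{\left(D,q \right)} = 3 D q$ ($p{\left(D,q \right)} = 2 q D + D q = 2 D q + D q = 3 D q$)
$d{\left(T,f \right)} = 6 T^{2}$ ($d{\left(T,f \right)} = \left(T + T\right) 3 T 1 = 2 T 3 T = 6 T^{2}$)
$\frac{1}{d{\left(8,\frac{287}{-189} \right)} - 32331} = \frac{1}{6 \cdot 8^{2} - 32331} = \frac{1}{6 \cdot 64 - 32331} = \frac{1}{384 - 32331} = \frac{1}{-31947} = - \frac{1}{31947}$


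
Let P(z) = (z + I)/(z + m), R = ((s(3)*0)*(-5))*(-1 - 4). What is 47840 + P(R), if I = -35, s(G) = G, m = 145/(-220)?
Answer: 1388900/29 ≈ 47893.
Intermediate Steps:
m = -29/44 (m = 145*(-1/220) = -29/44 ≈ -0.65909)
R = 0 (R = ((3*0)*(-5))*(-1 - 4) = (0*(-5))*(-5) = 0*(-5) = 0)
P(z) = (-35 + z)/(-29/44 + z) (P(z) = (z - 35)/(z - 29/44) = (-35 + z)/(-29/44 + z))
47840 + P(R) = 47840 + 44*(-35 + 0)/(-29 + 44*0) = 47840 + 44*(-35)/(-29 + 0) = 47840 + 44*(-35)/(-29) = 47840 + 44*(-1/29)*(-35) = 47840 + 1540/29 = 1388900/29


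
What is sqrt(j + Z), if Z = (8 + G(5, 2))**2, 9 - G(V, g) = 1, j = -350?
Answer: I*sqrt(94) ≈ 9.6954*I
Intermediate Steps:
G(V, g) = 8 (G(V, g) = 9 - 1*1 = 9 - 1 = 8)
Z = 256 (Z = (8 + 8)**2 = 16**2 = 256)
sqrt(j + Z) = sqrt(-350 + 256) = sqrt(-94) = I*sqrt(94)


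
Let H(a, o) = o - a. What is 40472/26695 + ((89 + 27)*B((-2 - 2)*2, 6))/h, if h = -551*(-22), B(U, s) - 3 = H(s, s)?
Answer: 453622/293645 ≈ 1.5448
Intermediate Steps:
B(U, s) = 3 (B(U, s) = 3 + (s - s) = 3 + 0 = 3)
h = 12122 (h = -1*(-12122) = 12122)
40472/26695 + ((89 + 27)*B((-2 - 2)*2, 6))/h = 40472/26695 + ((89 + 27)*3)/12122 = 40472*(1/26695) + (116*3)*(1/12122) = 40472/26695 + 348*(1/12122) = 40472/26695 + 6/209 = 453622/293645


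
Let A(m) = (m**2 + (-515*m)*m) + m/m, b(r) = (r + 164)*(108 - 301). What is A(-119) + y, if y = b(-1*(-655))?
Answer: -7436820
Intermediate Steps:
b(r) = -31652 - 193*r (b(r) = (164 + r)*(-193) = -31652 - 193*r)
y = -158067 (y = -31652 - (-193)*(-655) = -31652 - 193*655 = -31652 - 126415 = -158067)
A(m) = 1 - 514*m**2 (A(m) = (m**2 - 515*m**2) + 1 = -514*m**2 + 1 = 1 - 514*m**2)
A(-119) + y = (1 - 514*(-119)**2) - 158067 = (1 - 514*14161) - 158067 = (1 - 7278754) - 158067 = -7278753 - 158067 = -7436820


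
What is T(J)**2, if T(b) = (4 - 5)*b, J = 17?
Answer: 289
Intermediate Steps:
T(b) = -b
T(J)**2 = (-1*17)**2 = (-17)**2 = 289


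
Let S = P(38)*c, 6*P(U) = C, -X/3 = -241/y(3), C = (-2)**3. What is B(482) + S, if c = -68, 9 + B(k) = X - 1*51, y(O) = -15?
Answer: -263/15 ≈ -17.533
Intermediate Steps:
C = -8
X = -241/5 (X = -(-723)/(-15) = -(-723)*(-1)/15 = -3*241/15 = -241/5 ≈ -48.200)
P(U) = -4/3 (P(U) = (1/6)*(-8) = -4/3)
B(k) = -541/5 (B(k) = -9 + (-241/5 - 1*51) = -9 + (-241/5 - 51) = -9 - 496/5 = -541/5)
S = 272/3 (S = -4/3*(-68) = 272/3 ≈ 90.667)
B(482) + S = -541/5 + 272/3 = -263/15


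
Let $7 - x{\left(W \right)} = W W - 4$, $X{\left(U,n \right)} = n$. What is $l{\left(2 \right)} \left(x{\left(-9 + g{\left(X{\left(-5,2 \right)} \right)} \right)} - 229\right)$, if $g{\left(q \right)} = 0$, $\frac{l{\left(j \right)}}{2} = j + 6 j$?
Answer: $-8372$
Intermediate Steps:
$l{\left(j \right)} = 14 j$ ($l{\left(j \right)} = 2 \left(j + 6 j\right) = 2 \cdot 7 j = 14 j$)
$x{\left(W \right)} = 11 - W^{2}$ ($x{\left(W \right)} = 7 - \left(W W - 4\right) = 7 - \left(W^{2} - 4\right) = 7 - \left(-4 + W^{2}\right) = 11 - W^{2}$)
$l{\left(2 \right)} \left(x{\left(-9 + g{\left(X{\left(-5,2 \right)} \right)} \right)} - 229\right) = 14 \cdot 2 \left(\left(11 - \left(-9 + 0\right)^{2}\right) - 229\right) = 28 \left(\left(11 - \left(-9\right)^{2}\right) - 229\right) = 28 \left(\left(11 - 81\right) - 229\right) = 28 \left(-70 - 229\right) = 28 \left(-299\right) = -8372$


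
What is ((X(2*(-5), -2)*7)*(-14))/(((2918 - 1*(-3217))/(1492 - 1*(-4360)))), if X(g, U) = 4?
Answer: -2293984/6135 ≈ -373.92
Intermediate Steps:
((X(2*(-5), -2)*7)*(-14))/(((2918 - 1*(-3217))/(1492 - 1*(-4360)))) = ((4*7)*(-14))/(((2918 - 1*(-3217))/(1492 - 1*(-4360)))) = (28*(-14))/(((2918 + 3217)/(1492 + 4360))) = -392/(6135/5852) = -392/(6135*(1/5852)) = -392/6135/5852 = -392*5852/6135 = -2293984/6135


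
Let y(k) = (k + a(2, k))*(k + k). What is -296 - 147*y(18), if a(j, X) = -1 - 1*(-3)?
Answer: -106136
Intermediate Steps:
a(j, X) = 2 (a(j, X) = -1 + 3 = 2)
y(k) = 2*k*(2 + k) (y(k) = (k + 2)*(k + k) = (2 + k)*(2*k) = 2*k*(2 + k))
-296 - 147*y(18) = -296 - 294*18*(2 + 18) = -296 - 294*18*20 = -296 - 147*720 = -296 - 105840 = -106136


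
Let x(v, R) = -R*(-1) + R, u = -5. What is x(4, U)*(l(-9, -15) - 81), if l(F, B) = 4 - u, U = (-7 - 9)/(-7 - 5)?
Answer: -192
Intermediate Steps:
U = 4/3 (U = -16/(-12) = -16*(-1/12) = 4/3 ≈ 1.3333)
l(F, B) = 9 (l(F, B) = 4 - 1*(-5) = 4 + 5 = 9)
x(v, R) = 2*R (x(v, R) = R + R = 2*R)
x(4, U)*(l(-9, -15) - 81) = (2*(4/3))*(9 - 81) = (8/3)*(-72) = -192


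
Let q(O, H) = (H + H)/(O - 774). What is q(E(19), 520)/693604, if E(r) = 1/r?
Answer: -988/509972341 ≈ -1.9374e-6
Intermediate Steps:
q(O, H) = 2*H/(-774 + O) (q(O, H) = (2*H)/(-774 + O) = 2*H/(-774 + O))
q(E(19), 520)/693604 = (2*520/(-774 + 1/19))/693604 = (2*520/(-774 + 1/19))*(1/693604) = (2*520/(-14705/19))*(1/693604) = (2*520*(-19/14705))*(1/693604) = -3952/2941*1/693604 = -988/509972341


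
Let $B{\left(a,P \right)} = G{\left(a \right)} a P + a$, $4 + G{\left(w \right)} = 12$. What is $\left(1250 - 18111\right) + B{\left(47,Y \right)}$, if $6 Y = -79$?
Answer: $- \frac{65294}{3} \approx -21765.0$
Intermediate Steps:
$Y = - \frac{79}{6}$ ($Y = \frac{1}{6} \left(-79\right) = - \frac{79}{6} \approx -13.167$)
$G{\left(w \right)} = 8$ ($G{\left(w \right)} = -4 + 12 = 8$)
$B{\left(a,P \right)} = a + 8 P a$ ($B{\left(a,P \right)} = 8 a P + a = 8 P a + a = a + 8 P a$)
$\left(1250 - 18111\right) + B{\left(47,Y \right)} = \left(1250 - 18111\right) + 47 \left(1 + 8 \left(- \frac{79}{6}\right)\right) = -16861 + 47 \left(1 - \frac{316}{3}\right) = -16861 + 47 \left(- \frac{313}{3}\right) = -16861 - \frac{14711}{3} = - \frac{65294}{3}$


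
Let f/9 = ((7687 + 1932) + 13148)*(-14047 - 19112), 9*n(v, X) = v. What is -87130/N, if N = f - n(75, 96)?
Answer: 130695/10191567878 ≈ 1.2824e-5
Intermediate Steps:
n(v, X) = v/9
f = -6794378577 (f = 9*(((7687 + 1932) + 13148)*(-14047 - 19112)) = 9*((9619 + 13148)*(-33159)) = 9*(22767*(-33159)) = 9*(-754930953) = -6794378577)
N = -20383135756/3 (N = -6794378577 - 75/9 = -6794378577 - 1*25/3 = -6794378577 - 25/3 = -20383135756/3 ≈ -6.7944e+9)
-87130/N = -87130/(-20383135756/3) = -87130*(-3/20383135756) = 130695/10191567878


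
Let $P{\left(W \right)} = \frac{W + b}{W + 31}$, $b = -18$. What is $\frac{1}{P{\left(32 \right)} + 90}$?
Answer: $\frac{9}{812} \approx 0.011084$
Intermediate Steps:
$P{\left(W \right)} = \frac{-18 + W}{31 + W}$ ($P{\left(W \right)} = \frac{W - 18}{W + 31} = \frac{-18 + W}{31 + W}$)
$\frac{1}{P{\left(32 \right)} + 90} = \frac{1}{\frac{-18 + 32}{31 + 32} + 90} = \frac{1}{\frac{1}{63} \cdot 14 + 90} = \frac{1}{\frac{2}{9} + 90} = \frac{1}{\frac{812}{9}} = \frac{9}{812}$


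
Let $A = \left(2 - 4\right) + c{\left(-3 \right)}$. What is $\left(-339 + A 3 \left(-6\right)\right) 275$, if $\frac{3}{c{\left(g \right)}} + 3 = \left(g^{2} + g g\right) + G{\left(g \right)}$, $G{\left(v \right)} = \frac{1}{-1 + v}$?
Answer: $- \frac{4975575}{59} \approx -84332.0$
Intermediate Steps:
$c{\left(g \right)} = \frac{3}{-3 + \frac{1}{-1 + g} + 2 g^{2}}$ ($c{\left(g \right)} = \frac{3}{-3 + \left(\left(g^{2} + g g\right) + \frac{1}{-1 + g}\right)} = \frac{3}{-3 + \left(\left(g^{2} + g^{2}\right) + \frac{1}{-1 + g}\right)} = \frac{3}{-3 + \left(2 g^{2} + \frac{1}{-1 + g}\right)} = \frac{3}{-3 + \left(\frac{1}{-1 + g} + 2 g^{2}\right)} = \frac{3}{-3 + \frac{1}{-1 + g} + 2 g^{2}}$)
$A = - \frac{106}{59}$ ($A = \left(2 - 4\right) + \frac{3 \left(-1 - 3\right)}{1 + \left(-1 - 3\right) \left(-3 + 2 \left(-3\right)^{2}\right)} = -2 + 3 \frac{1}{1 - 4 \left(-3 + 2 \cdot 9\right)} \left(-4\right) = -2 + 3 \frac{1}{1 - 4 \left(-3 + 18\right)} \left(-4\right) = -2 + 3 \frac{1}{1 - 60} \left(-4\right) = -2 + 3 \frac{1}{-59} \left(-4\right) = -2 + 3 \left(- \frac{1}{59}\right) \left(-4\right) = -2 + \frac{12}{59} = - \frac{106}{59} \approx -1.7966$)
$\left(-339 + A 3 \left(-6\right)\right) 275 = \left(-339 + \left(- \frac{106}{59}\right) 3 \left(-6\right)\right) 275 = \left(-339 - - \frac{1908}{59}\right) 275 = \left(-339 + \frac{1908}{59}\right) 275 = \left(- \frac{18093}{59}\right) 275 = - \frac{4975575}{59}$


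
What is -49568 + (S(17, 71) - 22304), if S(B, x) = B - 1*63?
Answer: -71918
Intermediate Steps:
S(B, x) = -63 + B (S(B, x) = B - 63 = -63 + B)
-49568 + (S(17, 71) - 22304) = -49568 + ((-63 + 17) - 22304) = -49568 + (-46 - 22304) = -49568 - 22350 = -71918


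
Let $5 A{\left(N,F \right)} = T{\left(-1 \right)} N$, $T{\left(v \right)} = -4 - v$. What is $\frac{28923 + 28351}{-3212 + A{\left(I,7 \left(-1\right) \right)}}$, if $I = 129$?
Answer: $- \frac{286370}{16447} \approx -17.412$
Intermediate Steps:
$A{\left(N,F \right)} = - \frac{3 N}{5}$ ($A{\left(N,F \right)} = \frac{\left(-4 - -1\right) N}{5} = \frac{\left(-4 + 1\right) N}{5} = \frac{\left(-3\right) N}{5} = - \frac{3 N}{5}$)
$\frac{28923 + 28351}{-3212 + A{\left(I,7 \left(-1\right) \right)}} = \frac{28923 + 28351}{-3212 - \frac{387}{5}} = \frac{57274}{-3212 - \frac{387}{5}} = \frac{57274}{- \frac{16447}{5}} = 57274 \left(- \frac{5}{16447}\right) = - \frac{286370}{16447}$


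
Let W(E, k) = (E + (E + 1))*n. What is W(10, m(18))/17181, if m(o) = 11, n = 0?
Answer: 0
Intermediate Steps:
W(E, k) = 0 (W(E, k) = (E + (E + 1))*0 = (E + (1 + E))*0 = (1 + 2*E)*0 = 0)
W(10, m(18))/17181 = 0/17181 = 0*(1/17181) = 0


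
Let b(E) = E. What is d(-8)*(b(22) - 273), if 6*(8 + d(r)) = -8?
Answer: 7028/3 ≈ 2342.7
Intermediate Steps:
d(r) = -28/3 (d(r) = -8 + (⅙)*(-8) = -8 - 4/3 = -28/3)
d(-8)*(b(22) - 273) = -28*(22 - 273)/3 = -28/3*(-251) = 7028/3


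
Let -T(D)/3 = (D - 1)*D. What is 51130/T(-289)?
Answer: -5113/25143 ≈ -0.20336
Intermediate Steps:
T(D) = -3*D*(-1 + D) (T(D) = -3*(D - 1)*D = -3*(-1 + D)*D = -3*D*(-1 + D))
51130/T(-289) = 51130/((3*(-289)*(1 - 1*(-289)))) = 51130/((3*(-289)*(1 + 289))) = 51130/((3*(-289)*290)) = 51130/(-251430) = 51130*(-1/251430) = -5113/25143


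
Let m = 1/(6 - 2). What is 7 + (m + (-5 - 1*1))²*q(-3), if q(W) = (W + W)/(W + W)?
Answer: 641/16 ≈ 40.063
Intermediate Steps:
m = ¼ (m = 1/4 = ¼ ≈ 0.25000)
q(W) = 1 (q(W) = (2*W)/((2*W)) = (2*W)*(1/(2*W)) = 1)
7 + (m + (-5 - 1*1))²*q(-3) = 7 + (¼ + (-5 - 1*1))²*1 = 7 + (¼ + (-5 - 1))²*1 = 7 + (¼ - 6)²*1 = 7 + (-23/4)²*1 = 7 + (529/16)*1 = 7 + 529/16 = 641/16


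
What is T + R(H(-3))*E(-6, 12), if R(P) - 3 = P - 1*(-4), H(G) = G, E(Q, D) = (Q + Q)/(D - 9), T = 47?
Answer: 31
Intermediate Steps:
E(Q, D) = 2*Q/(-9 + D) (E(Q, D) = (2*Q)/(-9 + D) = 2*Q/(-9 + D))
R(P) = 7 + P (R(P) = 3 + (P - 1*(-4)) = 3 + (P + 4) = 3 + (4 + P) = 7 + P)
T + R(H(-3))*E(-6, 12) = 47 + (7 - 3)*(2*(-6)/(-9 + 12)) = 47 + 4*(2*(-6)/3) = 47 + 4*(2*(-6)*(1/3)) = 47 + 4*(-4) = 47 - 16 = 31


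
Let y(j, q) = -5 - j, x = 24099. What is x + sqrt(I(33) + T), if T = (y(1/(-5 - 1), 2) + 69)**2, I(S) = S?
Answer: 24099 + 17*sqrt(517)/6 ≈ 24163.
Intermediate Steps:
T = 148225/36 (T = ((-5 - 1/(-5 - 1)) + 69)**2 = ((-5 - 1/(-6)) + 69)**2 = ((-5 - 1*(-1/6)) + 69)**2 = ((-5 + 1/6) + 69)**2 = (-29/6 + 69)**2 = (385/6)**2 = 148225/36 ≈ 4117.4)
x + sqrt(I(33) + T) = 24099 + sqrt(33 + 148225/36) = 24099 + sqrt(149413/36) = 24099 + 17*sqrt(517)/6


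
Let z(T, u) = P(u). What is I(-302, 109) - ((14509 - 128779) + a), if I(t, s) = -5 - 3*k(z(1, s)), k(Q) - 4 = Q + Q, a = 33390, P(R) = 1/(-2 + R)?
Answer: 8652335/107 ≈ 80863.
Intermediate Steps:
z(T, u) = 1/(-2 + u)
k(Q) = 4 + 2*Q (k(Q) = 4 + (Q + Q) = 4 + 2*Q)
I(t, s) = -17 - 6/(-2 + s) (I(t, s) = -5 - 3*(4 + 2/(-2 + s)) = -5 + (-12 - 6/(-2 + s)) = -17 - 6/(-2 + s))
I(-302, 109) - ((14509 - 128779) + a) = (28 - 17*109)/(-2 + 109) - ((14509 - 128779) + 33390) = (28 - 1853)/107 - (-114270 + 33390) = (1/107)*(-1825) - 1*(-80880) = -1825/107 + 80880 = 8652335/107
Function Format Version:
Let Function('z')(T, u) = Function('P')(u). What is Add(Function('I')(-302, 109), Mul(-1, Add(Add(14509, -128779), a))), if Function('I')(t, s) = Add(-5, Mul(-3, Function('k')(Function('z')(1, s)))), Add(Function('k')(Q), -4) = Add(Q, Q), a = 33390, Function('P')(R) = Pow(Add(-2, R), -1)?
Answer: Rational(8652335, 107) ≈ 80863.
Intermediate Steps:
Function('z')(T, u) = Pow(Add(-2, u), -1)
Function('k')(Q) = Add(4, Mul(2, Q)) (Function('k')(Q) = Add(4, Add(Q, Q)) = Add(4, Mul(2, Q)))
Function('I')(t, s) = Add(-17, Mul(-6, Pow(Add(-2, s), -1))) (Function('I')(t, s) = Add(-5, Mul(-3, Add(4, Mul(2, Pow(Add(-2, s), -1))))) = Add(-5, Add(-12, Mul(-6, Pow(Add(-2, s), -1)))) = Add(-17, Mul(-6, Pow(Add(-2, s), -1))))
Add(Function('I')(-302, 109), Mul(-1, Add(Add(14509, -128779), a))) = Add(Mul(Pow(Add(-2, 109), -1), Add(28, Mul(-17, 109))), Mul(-1, Add(Add(14509, -128779), 33390))) = Add(Mul(Pow(107, -1), Add(28, -1853)), Mul(-1, Add(-114270, 33390))) = Add(Mul(Rational(1, 107), -1825), Mul(-1, -80880)) = Add(Rational(-1825, 107), 80880) = Rational(8652335, 107)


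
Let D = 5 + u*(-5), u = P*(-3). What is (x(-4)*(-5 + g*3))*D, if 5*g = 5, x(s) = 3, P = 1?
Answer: -120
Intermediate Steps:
g = 1 (g = (1/5)*5 = 1)
u = -3 (u = 1*(-3) = -3)
D = 20 (D = 5 - 3*(-5) = 5 + 15 = 20)
(x(-4)*(-5 + g*3))*D = (3*(-5 + 1*3))*20 = (3*(-5 + 3))*20 = (3*(-2))*20 = -6*20 = -120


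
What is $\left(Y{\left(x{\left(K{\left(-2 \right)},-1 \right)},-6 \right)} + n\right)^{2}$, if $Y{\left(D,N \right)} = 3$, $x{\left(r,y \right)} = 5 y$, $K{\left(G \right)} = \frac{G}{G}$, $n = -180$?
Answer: $31329$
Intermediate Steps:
$K{\left(G \right)} = 1$
$\left(Y{\left(x{\left(K{\left(-2 \right)},-1 \right)},-6 \right)} + n\right)^{2} = \left(3 - 180\right)^{2} = \left(-177\right)^{2} = 31329$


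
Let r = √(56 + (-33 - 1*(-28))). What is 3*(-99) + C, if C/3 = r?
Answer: -297 + 3*√51 ≈ -275.58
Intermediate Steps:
r = √51 (r = √(56 + (-33 + 28)) = √(56 - 5) = √51 ≈ 7.1414)
C = 3*√51 ≈ 21.424
3*(-99) + C = 3*(-99) + 3*√51 = -297 + 3*√51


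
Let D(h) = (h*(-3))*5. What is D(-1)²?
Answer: 225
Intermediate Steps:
D(h) = -15*h (D(h) = -3*h*5 = -15*h)
D(-1)² = (-15*(-1))² = 15² = 225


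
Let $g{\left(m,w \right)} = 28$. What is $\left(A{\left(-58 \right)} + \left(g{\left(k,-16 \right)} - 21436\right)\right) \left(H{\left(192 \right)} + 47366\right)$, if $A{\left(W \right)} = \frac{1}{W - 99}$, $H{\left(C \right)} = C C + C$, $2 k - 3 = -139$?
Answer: $- \frac{283747154054}{157} \approx -1.8073 \cdot 10^{9}$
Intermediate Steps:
$k = -68$ ($k = \frac{3}{2} + \frac{1}{2} \left(-139\right) = \frac{3}{2} - \frac{139}{2} = -68$)
$H{\left(C \right)} = C + C^{2}$ ($H{\left(C \right)} = C^{2} + C = C + C^{2}$)
$A{\left(W \right)} = \frac{1}{-99 + W}$
$\left(A{\left(-58 \right)} + \left(g{\left(k,-16 \right)} - 21436\right)\right) \left(H{\left(192 \right)} + 47366\right) = \left(\frac{1}{-99 - 58} + \left(28 - 21436\right)\right) \left(192 \left(1 + 192\right) + 47366\right) = \left(\frac{1}{-157} + \left(28 - 21436\right)\right) \left(192 \cdot 193 + 47366\right) = \left(- \frac{1}{157} - 21408\right) \left(37056 + 47366\right) = \left(- \frac{3361057}{157}\right) 84422 = - \frac{283747154054}{157}$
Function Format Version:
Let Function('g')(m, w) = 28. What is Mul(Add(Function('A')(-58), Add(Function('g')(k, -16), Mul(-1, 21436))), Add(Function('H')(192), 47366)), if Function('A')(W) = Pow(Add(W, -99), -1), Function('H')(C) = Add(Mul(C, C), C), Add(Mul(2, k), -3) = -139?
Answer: Rational(-283747154054, 157) ≈ -1.8073e+9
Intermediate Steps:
k = -68 (k = Add(Rational(3, 2), Mul(Rational(1, 2), -139)) = Add(Rational(3, 2), Rational(-139, 2)) = -68)
Function('H')(C) = Add(C, Pow(C, 2)) (Function('H')(C) = Add(Pow(C, 2), C) = Add(C, Pow(C, 2)))
Function('A')(W) = Pow(Add(-99, W), -1)
Mul(Add(Function('A')(-58), Add(Function('g')(k, -16), Mul(-1, 21436))), Add(Function('H')(192), 47366)) = Mul(Add(Pow(Add(-99, -58), -1), Add(28, Mul(-1, 21436))), Add(Mul(192, Add(1, 192)), 47366)) = Mul(Add(Pow(-157, -1), Add(28, -21436)), Add(Mul(192, 193), 47366)) = Mul(Add(Rational(-1, 157), -21408), Add(37056, 47366)) = Mul(Rational(-3361057, 157), 84422) = Rational(-283747154054, 157)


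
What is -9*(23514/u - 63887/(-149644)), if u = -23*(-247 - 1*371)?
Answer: -6640228251/354506636 ≈ -18.731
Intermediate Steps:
u = 14214 (u = -23*(-247 - 371) = -23*(-618) = 14214)
-9*(23514/u - 63887/(-149644)) = -9*(23514/14214 - 63887/(-149644)) = -9*(23514*(1/14214) - 63887*(-1/149644)) = -9*(3919/2369 + 63887/149644) = -9*737803139/354506636 = -6640228251/354506636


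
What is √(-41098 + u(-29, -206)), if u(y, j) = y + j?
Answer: I*√41333 ≈ 203.31*I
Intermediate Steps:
u(y, j) = j + y
√(-41098 + u(-29, -206)) = √(-41098 + (-206 - 29)) = √(-41098 - 235) = √(-41333) = I*√41333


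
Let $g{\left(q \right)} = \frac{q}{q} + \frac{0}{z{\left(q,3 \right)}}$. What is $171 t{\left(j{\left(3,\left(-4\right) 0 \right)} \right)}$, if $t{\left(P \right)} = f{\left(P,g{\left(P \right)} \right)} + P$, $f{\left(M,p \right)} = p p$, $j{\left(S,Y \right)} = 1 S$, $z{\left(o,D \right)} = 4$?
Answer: $684$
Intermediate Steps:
$g{\left(q \right)} = 1$ ($g{\left(q \right)} = \frac{q}{q} + \frac{0}{4} = 1 + 0 \cdot \frac{1}{4} = 1 + 0 = 1$)
$j{\left(S,Y \right)} = S$
$f{\left(M,p \right)} = p^{2}$
$t{\left(P \right)} = 1 + P$ ($t{\left(P \right)} = 1^{2} + P = 1 + P$)
$171 t{\left(j{\left(3,\left(-4\right) 0 \right)} \right)} = 171 \left(1 + 3\right) = 171 \cdot 4 = 684$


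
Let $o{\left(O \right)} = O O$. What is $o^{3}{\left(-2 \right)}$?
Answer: $64$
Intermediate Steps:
$o{\left(O \right)} = O^{2}$
$o^{3}{\left(-2 \right)} = \left(\left(-2\right)^{2}\right)^{3} = 4^{3} = 64$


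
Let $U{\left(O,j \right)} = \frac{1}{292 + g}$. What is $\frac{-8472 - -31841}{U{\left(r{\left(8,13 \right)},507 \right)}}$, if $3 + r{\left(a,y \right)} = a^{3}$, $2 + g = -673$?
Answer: $-8950327$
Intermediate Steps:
$g = -675$ ($g = -2 - 673 = -675$)
$r{\left(a,y \right)} = -3 + a^{3}$
$U{\left(O,j \right)} = - \frac{1}{383}$ ($U{\left(O,j \right)} = \frac{1}{292 - 675} = \frac{1}{-383} = - \frac{1}{383}$)
$\frac{-8472 - -31841}{U{\left(r{\left(8,13 \right)},507 \right)}} = \frac{-8472 - -31841}{- \frac{1}{383}} = \left(-8472 + 31841\right) \left(-383\right) = 23369 \left(-383\right) = -8950327$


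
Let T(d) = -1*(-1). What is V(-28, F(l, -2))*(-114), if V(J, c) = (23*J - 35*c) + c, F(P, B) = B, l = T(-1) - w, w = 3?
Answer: 65664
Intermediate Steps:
T(d) = 1
l = -2 (l = 1 - 1*3 = 1 - 3 = -2)
V(J, c) = -34*c + 23*J (V(J, c) = (-35*c + 23*J) + c = -34*c + 23*J)
V(-28, F(l, -2))*(-114) = (-34*(-2) + 23*(-28))*(-114) = (68 - 644)*(-114) = -576*(-114) = 65664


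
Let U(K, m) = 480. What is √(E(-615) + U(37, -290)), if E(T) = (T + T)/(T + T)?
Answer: √481 ≈ 21.932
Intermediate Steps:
E(T) = 1 (E(T) = (2*T)/((2*T)) = (2*T)*(1/(2*T)) = 1)
√(E(-615) + U(37, -290)) = √(1 + 480) = √481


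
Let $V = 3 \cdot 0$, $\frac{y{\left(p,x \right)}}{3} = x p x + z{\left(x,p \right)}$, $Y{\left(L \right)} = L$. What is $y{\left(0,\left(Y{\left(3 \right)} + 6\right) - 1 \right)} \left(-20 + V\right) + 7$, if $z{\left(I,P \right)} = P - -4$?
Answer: $-233$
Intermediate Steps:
$z{\left(I,P \right)} = 4 + P$ ($z{\left(I,P \right)} = P + 4 = 4 + P$)
$y{\left(p,x \right)} = 12 + 3 p + 3 p x^{2}$ ($y{\left(p,x \right)} = 3 \left(x p x + \left(4 + p\right)\right) = 3 \left(p x x + \left(4 + p\right)\right) = 3 \left(p x^{2} + \left(4 + p\right)\right) = 3 \left(4 + p + p x^{2}\right) = 12 + 3 p + 3 p x^{2}$)
$V = 0$
$y{\left(0,\left(Y{\left(3 \right)} + 6\right) - 1 \right)} \left(-20 + V\right) + 7 = \left(12 + 3 \cdot 0 + 3 \cdot 0 \left(\left(3 + 6\right) - 1\right)^{2}\right) \left(-20 + 0\right) + 7 = \left(12 + 0 + 3 \cdot 0 \left(9 - 1\right)^{2}\right) \left(-20\right) + 7 = \left(12 + 0 + 3 \cdot 0 \cdot 8^{2}\right) \left(-20\right) + 7 = \left(12 + 0 + 3 \cdot 0 \cdot 64\right) \left(-20\right) + 7 = \left(12 + 0 + 0\right) \left(-20\right) + 7 = 12 \left(-20\right) + 7 = -240 + 7 = -233$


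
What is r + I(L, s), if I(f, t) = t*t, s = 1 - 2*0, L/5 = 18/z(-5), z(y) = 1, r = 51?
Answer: 52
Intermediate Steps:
L = 90 (L = 5*(18/1) = 5*(18*1) = 5*18 = 90)
s = 1 (s = 1 + 0 = 1)
I(f, t) = t²
r + I(L, s) = 51 + 1² = 51 + 1 = 52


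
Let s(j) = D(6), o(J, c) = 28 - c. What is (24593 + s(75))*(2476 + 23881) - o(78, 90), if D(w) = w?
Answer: 648355905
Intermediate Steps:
s(j) = 6
(24593 + s(75))*(2476 + 23881) - o(78, 90) = (24593 + 6)*(2476 + 23881) - (28 - 1*90) = 24599*26357 - (28 - 90) = 648355843 - 1*(-62) = 648355843 + 62 = 648355905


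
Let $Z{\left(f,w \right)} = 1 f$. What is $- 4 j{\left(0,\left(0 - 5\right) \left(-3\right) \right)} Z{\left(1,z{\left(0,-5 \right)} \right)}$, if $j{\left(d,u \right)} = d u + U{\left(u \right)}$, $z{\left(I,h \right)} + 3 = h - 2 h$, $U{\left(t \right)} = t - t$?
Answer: $0$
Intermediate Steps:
$U{\left(t \right)} = 0$
$z{\left(I,h \right)} = -3 - h$ ($z{\left(I,h \right)} = -3 + \left(h - 2 h\right) = -3 - h$)
$Z{\left(f,w \right)} = f$
$j{\left(d,u \right)} = d u$ ($j{\left(d,u \right)} = d u + 0 = d u$)
$- 4 j{\left(0,\left(0 - 5\right) \left(-3\right) \right)} Z{\left(1,z{\left(0,-5 \right)} \right)} = - 4 \cdot 0 \left(0 - 5\right) \left(-3\right) 1 = - 4 \cdot 0 \left(\left(-5\right) \left(-3\right)\right) 1 = - 4 \cdot 0 \cdot 15 \cdot 1 = \left(-4\right) 0 \cdot 1 = 0 \cdot 1 = 0$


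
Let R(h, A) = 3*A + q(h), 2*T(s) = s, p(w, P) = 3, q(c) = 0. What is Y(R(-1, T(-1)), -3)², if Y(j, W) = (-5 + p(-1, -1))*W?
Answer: 36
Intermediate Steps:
T(s) = s/2
R(h, A) = 3*A (R(h, A) = 3*A + 0 = 3*A)
Y(j, W) = -2*W (Y(j, W) = (-5 + 3)*W = -2*W)
Y(R(-1, T(-1)), -3)² = (-2*(-3))² = 6² = 36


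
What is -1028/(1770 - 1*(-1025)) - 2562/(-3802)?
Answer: 1626167/5313295 ≈ 0.30606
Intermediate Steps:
-1028/(1770 - 1*(-1025)) - 2562/(-3802) = -1028/(1770 + 1025) - 2562*(-1/3802) = -1028/2795 + 1281/1901 = 1626167/5313295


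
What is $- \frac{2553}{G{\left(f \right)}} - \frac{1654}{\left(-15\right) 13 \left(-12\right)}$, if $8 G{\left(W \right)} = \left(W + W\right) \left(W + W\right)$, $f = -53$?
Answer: $- \frac{8297063}{3286530} \approx -2.5246$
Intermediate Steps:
$G{\left(W \right)} = \frac{W^{2}}{2}$ ($G{\left(W \right)} = \frac{\left(W + W\right) \left(W + W\right)}{8} = \frac{2 W 2 W}{8} = \frac{4 W^{2}}{8} = \frac{W^{2}}{2}$)
$- \frac{2553}{G{\left(f \right)}} - \frac{1654}{\left(-15\right) 13 \left(-12\right)} = - \frac{2553}{\frac{1}{2} \left(-53\right)^{2}} - \frac{1654}{\left(-15\right) 13 \left(-12\right)} = - \frac{2553}{\frac{1}{2} \cdot 2809} - \frac{1654}{\left(-195\right) \left(-12\right)} = - \frac{2553}{\frac{2809}{2}} - \frac{1654}{2340} = \left(-2553\right) \frac{2}{2809} - \frac{827}{1170} = - \frac{5106}{2809} - \frac{827}{1170} = - \frac{8297063}{3286530}$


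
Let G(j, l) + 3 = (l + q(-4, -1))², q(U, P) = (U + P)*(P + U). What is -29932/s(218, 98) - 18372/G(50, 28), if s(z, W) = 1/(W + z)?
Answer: -13270301522/1403 ≈ -9.4585e+6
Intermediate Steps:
q(U, P) = (P + U)² (q(U, P) = (P + U)*(P + U) = (P + U)²)
G(j, l) = -3 + (25 + l)² (G(j, l) = -3 + (l + (-1 - 4)²)² = -3 + (l + (-5)²)² = -3 + (l + 25)² = -3 + (25 + l)²)
-29932/s(218, 98) - 18372/G(50, 28) = -29932/(1/(98 + 218)) - 18372/(-3 + (25 + 28)²) = -29932/(1/316) - 18372/(-3 + 53²) = -29932/1/316 - 18372/(-3 + 2809) = -29932*316 - 18372/2806 = -9458512 - 18372*1/2806 = -9458512 - 9186/1403 = -13270301522/1403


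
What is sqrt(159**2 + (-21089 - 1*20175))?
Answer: I*sqrt(15983) ≈ 126.42*I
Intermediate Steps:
sqrt(159**2 + (-21089 - 1*20175)) = sqrt(25281 + (-21089 - 20175)) = sqrt(25281 - 41264) = sqrt(-15983) = I*sqrt(15983)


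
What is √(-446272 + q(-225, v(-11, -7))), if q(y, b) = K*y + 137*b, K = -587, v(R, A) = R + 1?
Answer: 3*I*√35063 ≈ 561.75*I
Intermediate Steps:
v(R, A) = 1 + R
q(y, b) = -587*y + 137*b
√(-446272 + q(-225, v(-11, -7))) = √(-446272 + (-587*(-225) + 137*(1 - 11))) = √(-446272 + (132075 + 137*(-10))) = √(-446272 + (132075 - 1370)) = √(-446272 + 130705) = √(-315567) = 3*I*√35063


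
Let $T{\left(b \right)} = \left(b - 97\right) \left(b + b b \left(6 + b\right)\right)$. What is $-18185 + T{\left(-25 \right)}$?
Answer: $1433615$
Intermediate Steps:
$T{\left(b \right)} = \left(-97 + b\right) \left(b + b^{2} \left(6 + b\right)\right)$
$-18185 + T{\left(-25 \right)} = -18185 - 25 \left(-97 + \left(-25\right)^{3} - -14525 - 91 \left(-25\right)^{2}\right) = -18185 - 25 \left(-97 - 15625 + 14525 - 56875\right) = -18185 - -1451800 = -18185 + 1451800 = 1433615$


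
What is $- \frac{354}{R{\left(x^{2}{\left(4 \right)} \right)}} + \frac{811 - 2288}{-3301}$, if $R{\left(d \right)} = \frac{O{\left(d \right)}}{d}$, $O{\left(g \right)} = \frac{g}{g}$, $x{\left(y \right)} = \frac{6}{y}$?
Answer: $- \frac{5255539}{6602} \approx -796.05$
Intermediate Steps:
$O{\left(g \right)} = 1$
$R{\left(d \right)} = \frac{1}{d}$ ($R{\left(d \right)} = 1 \frac{1}{d} = \frac{1}{d}$)
$- \frac{354}{R{\left(x^{2}{\left(4 \right)} \right)}} + \frac{811 - 2288}{-3301} = - \frac{354}{\frac{1}{\left(\frac{6}{4}\right)^{2}}} + \frac{811 - 2288}{-3301} = - \frac{354}{\frac{1}{\left(6 \cdot \frac{1}{4}\right)^{2}}} - - \frac{1477}{3301} = - \frac{354}{\frac{1}{\left(\frac{3}{2}\right)^{2}}} + \frac{1477}{3301} = - \frac{354}{\frac{1}{\frac{9}{4}}} + \frac{1477}{3301} = - \frac{354}{\frac{4}{9}} + \frac{1477}{3301} = \left(-354\right) \frac{9}{4} + \frac{1477}{3301} = - \frac{1593}{2} + \frac{1477}{3301} = - \frac{5255539}{6602}$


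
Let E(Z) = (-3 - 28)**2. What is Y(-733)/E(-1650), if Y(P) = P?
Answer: -733/961 ≈ -0.76275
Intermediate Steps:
E(Z) = 961 (E(Z) = (-31)**2 = 961)
Y(-733)/E(-1650) = -733/961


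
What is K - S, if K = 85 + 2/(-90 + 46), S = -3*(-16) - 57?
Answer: 2067/22 ≈ 93.955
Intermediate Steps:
S = -9 (S = 48 - 57 = -9)
K = 1869/22 (K = 85 + 2/(-44) = 85 + 2*(-1/44) = 85 - 1/22 = 1869/22 ≈ 84.955)
K - S = 1869/22 - 1*(-9) = 1869/22 + 9 = 2067/22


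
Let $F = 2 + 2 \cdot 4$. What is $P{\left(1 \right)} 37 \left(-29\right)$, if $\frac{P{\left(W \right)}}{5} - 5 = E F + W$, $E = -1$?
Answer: $21460$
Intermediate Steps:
$F = 10$ ($F = 2 + 8 = 10$)
$P{\left(W \right)} = -25 + 5 W$ ($P{\left(W \right)} = 25 + 5 \left(\left(-1\right) 10 + W\right) = 25 + 5 \left(-10 + W\right) = 25 + \left(-50 + 5 W\right) = -25 + 5 W$)
$P{\left(1 \right)} 37 \left(-29\right) = \left(-25 + 5 \cdot 1\right) 37 \left(-29\right) = \left(-25 + 5\right) 37 \left(-29\right) = \left(-20\right) 37 \left(-29\right) = \left(-740\right) \left(-29\right) = 21460$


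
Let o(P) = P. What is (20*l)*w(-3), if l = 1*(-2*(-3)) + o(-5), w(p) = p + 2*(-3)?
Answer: -180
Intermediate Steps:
w(p) = -6 + p (w(p) = p - 6 = -6 + p)
l = 1 (l = 1*(-2*(-3)) - 5 = 1*6 - 5 = 6 - 5 = 1)
(20*l)*w(-3) = (20*1)*(-6 - 3) = 20*(-9) = -180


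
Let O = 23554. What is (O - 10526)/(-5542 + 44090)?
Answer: 3257/9637 ≈ 0.33797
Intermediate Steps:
(O - 10526)/(-5542 + 44090) = (23554 - 10526)/(-5542 + 44090) = 13028/38548 = 13028*(1/38548) = 3257/9637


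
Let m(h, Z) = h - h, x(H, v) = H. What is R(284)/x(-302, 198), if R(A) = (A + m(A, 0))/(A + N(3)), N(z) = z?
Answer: -142/43337 ≈ -0.0032766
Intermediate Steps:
m(h, Z) = 0
R(A) = A/(3 + A) (R(A) = (A + 0)/(A + 3) = A/(3 + A))
R(284)/x(-302, 198) = (284/(3 + 284))/(-302) = (284/287)*(-1/302) = -142/43337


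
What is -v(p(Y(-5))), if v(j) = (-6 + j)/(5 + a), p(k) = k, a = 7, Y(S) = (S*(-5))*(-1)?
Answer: 31/12 ≈ 2.5833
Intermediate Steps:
Y(S) = 5*S (Y(S) = -5*S*(-1) = 5*S)
v(j) = -1/2 + j/12 (v(j) = (-6 + j)/(5 + 7) = (-6 + j)/12 = (-6 + j)*(1/12) = -1/2 + j/12)
-v(p(Y(-5))) = -(-1/2 + (5*(-5))/12) = -(-1/2 + (1/12)*(-25)) = -(-1/2 - 25/12) = -1*(-31/12) = 31/12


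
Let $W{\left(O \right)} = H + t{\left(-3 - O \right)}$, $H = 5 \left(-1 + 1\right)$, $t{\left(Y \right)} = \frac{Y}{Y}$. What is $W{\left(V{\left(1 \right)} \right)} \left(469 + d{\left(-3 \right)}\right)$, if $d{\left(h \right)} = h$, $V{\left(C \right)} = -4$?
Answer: $466$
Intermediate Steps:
$t{\left(Y \right)} = 1$
$H = 0$ ($H = 5 \cdot 0 = 0$)
$W{\left(O \right)} = 1$ ($W{\left(O \right)} = 0 + 1 = 1$)
$W{\left(V{\left(1 \right)} \right)} \left(469 + d{\left(-3 \right)}\right) = 1 \left(469 - 3\right) = 1 \cdot 466 = 466$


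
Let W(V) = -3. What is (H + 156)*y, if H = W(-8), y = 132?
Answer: 20196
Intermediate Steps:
H = -3
(H + 156)*y = (-3 + 156)*132 = 153*132 = 20196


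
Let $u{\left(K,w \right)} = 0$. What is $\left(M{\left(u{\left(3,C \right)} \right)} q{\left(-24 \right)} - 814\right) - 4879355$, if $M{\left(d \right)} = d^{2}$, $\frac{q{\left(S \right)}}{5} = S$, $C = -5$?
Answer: $-4880169$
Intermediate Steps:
$q{\left(S \right)} = 5 S$
$\left(M{\left(u{\left(3,C \right)} \right)} q{\left(-24 \right)} - 814\right) - 4879355 = \left(0^{2} \cdot 5 \left(-24\right) - 814\right) - 4879355 = \left(0 \left(-120\right) - 814\right) - 4879355 = \left(0 - 814\right) - 4879355 = -814 - 4879355 = -4880169$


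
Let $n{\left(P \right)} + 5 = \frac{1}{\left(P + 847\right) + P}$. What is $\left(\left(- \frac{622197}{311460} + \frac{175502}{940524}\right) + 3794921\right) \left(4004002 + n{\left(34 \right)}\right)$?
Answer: $\frac{84849305891747373578859754}{5584084971075} \approx 1.5195 \cdot 10^{13}$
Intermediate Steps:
$n{\left(P \right)} = -5 + \frac{1}{847 + 2 P}$ ($n{\left(P \right)} = -5 + \frac{1}{\left(P + 847\right) + P} = -5 + \frac{1}{\left(847 + P\right) + P} = -5 + \frac{1}{847 + 2 P}$)
$\left(\left(- \frac{622197}{311460} + \frac{175502}{940524}\right) + 3794921\right) \left(4004002 + n{\left(34 \right)}\right) = \left(\left(- \frac{622197}{311460} + \frac{175502}{940524}\right) + 3794921\right) \left(4004002 + \frac{2 \left(-2117 - 170\right)}{847 + 2 \cdot 34}\right) = \left(\left(\left(-622197\right) \frac{1}{311460} + 175502 \cdot \frac{1}{940524}\right) + 3794921\right) \left(4004002 + \frac{2 \left(-2117 - 170\right)}{847 + 68}\right) = \left(\left(- \frac{207399}{103820} + \frac{87751}{470262}\right) + 3794921\right) \left(4004002 + 2 \cdot \frac{1}{915} \left(-2287\right)\right) = \left(- \frac{44210779859}{24411300420} + 3794921\right) \left(4004002 + 2 \cdot \frac{1}{915} \left(-2287\right)\right) = \frac{92638912390386961 \left(4004002 - \frac{4574}{915}\right)}{24411300420} = \frac{92638912390386961}{24411300420} \cdot \frac{3663657256}{915} = \frac{84849305891747373578859754}{5584084971075}$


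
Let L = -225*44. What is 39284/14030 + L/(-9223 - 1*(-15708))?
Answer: 8258/6485 ≈ 1.2734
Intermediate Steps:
L = -9900
39284/14030 + L/(-9223 - 1*(-15708)) = 39284/14030 - 9900/(-9223 - 1*(-15708)) = 39284*(1/14030) - 9900/(-9223 + 15708) = 14/5 - 9900/6485 = 14/5 - 9900*1/6485 = 14/5 - 1980/1297 = 8258/6485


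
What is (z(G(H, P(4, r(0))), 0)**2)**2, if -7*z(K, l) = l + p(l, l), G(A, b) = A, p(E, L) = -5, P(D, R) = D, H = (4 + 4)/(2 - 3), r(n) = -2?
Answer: 625/2401 ≈ 0.26031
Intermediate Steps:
H = -8 (H = 8/(-1) = 8*(-1) = -8)
z(K, l) = 5/7 - l/7 (z(K, l) = -(l - 5)/7 = -(-5 + l)/7 = 5/7 - l/7)
(z(G(H, P(4, r(0))), 0)**2)**2 = ((5/7 - 1/7*0)**2)**2 = ((5/7 + 0)**2)**2 = ((5/7)**2)**2 = (25/49)**2 = 625/2401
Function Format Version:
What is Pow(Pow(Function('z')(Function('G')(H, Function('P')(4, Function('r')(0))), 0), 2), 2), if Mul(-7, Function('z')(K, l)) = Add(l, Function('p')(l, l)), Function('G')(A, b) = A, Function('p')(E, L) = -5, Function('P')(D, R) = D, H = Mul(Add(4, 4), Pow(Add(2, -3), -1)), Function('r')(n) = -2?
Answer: Rational(625, 2401) ≈ 0.26031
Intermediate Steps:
H = -8 (H = Mul(8, Pow(-1, -1)) = Mul(8, -1) = -8)
Function('z')(K, l) = Add(Rational(5, 7), Mul(Rational(-1, 7), l)) (Function('z')(K, l) = Mul(Rational(-1, 7), Add(l, -5)) = Mul(Rational(-1, 7), Add(-5, l)) = Add(Rational(5, 7), Mul(Rational(-1, 7), l)))
Pow(Pow(Function('z')(Function('G')(H, Function('P')(4, Function('r')(0))), 0), 2), 2) = Pow(Pow(Add(Rational(5, 7), Mul(Rational(-1, 7), 0)), 2), 2) = Pow(Pow(Add(Rational(5, 7), 0), 2), 2) = Pow(Pow(Rational(5, 7), 2), 2) = Pow(Rational(25, 49), 2) = Rational(625, 2401)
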